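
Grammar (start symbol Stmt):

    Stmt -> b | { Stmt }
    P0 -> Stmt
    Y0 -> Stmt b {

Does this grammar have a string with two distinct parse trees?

Unambiguous

Only Stmt is reachable from Stmt; ignoring the rest: L(Stmt) is { openⁿ atom closeⁿ : n ≥ 0 }. The bracket depth fixes n, and the derivation is forced at every step.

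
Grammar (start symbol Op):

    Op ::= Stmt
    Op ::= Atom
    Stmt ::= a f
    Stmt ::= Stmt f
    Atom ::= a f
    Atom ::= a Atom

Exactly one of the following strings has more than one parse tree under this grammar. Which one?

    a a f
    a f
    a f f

a f

a a f: 1 tree
a f: 2 trees
a f f: 1 tree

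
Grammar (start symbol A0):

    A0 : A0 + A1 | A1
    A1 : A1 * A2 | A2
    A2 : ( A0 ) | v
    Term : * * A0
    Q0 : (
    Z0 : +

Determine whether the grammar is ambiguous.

Unambiguous

Only A0, A1, A2 are reachable from A0; ignoring the rest: The grammar is stratified — A0 handles '+' (left-recursive), A1 handles '*', A2 atoms. Each operator has a fixed associativity and precedence level, so every string has one parse.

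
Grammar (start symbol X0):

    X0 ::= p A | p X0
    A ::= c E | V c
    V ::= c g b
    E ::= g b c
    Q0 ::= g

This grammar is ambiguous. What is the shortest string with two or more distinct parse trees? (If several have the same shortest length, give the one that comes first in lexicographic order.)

length 5: p c g b c has 2 parse trees

Two derivations of p c g b c:
  X0 ⇒ p A ⇒ p c E ⇒ p c g b c
  X0 ⇒ p A ⇒ p V c ⇒ p c g b c

p c g b c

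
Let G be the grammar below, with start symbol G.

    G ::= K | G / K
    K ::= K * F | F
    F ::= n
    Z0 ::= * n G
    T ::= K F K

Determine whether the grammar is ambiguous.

Unambiguous

Only G, K, F are reachable from G; ignoring the rest: The grammar is stratified — G handles '/' (left-recursive), K handles '*', F atoms. Each operator has a fixed associativity and precedence level, so every string has one parse.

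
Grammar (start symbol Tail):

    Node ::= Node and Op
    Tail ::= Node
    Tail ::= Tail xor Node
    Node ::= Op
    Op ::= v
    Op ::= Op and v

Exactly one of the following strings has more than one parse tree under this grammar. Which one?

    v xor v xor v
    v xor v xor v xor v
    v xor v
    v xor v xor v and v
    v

v xor v xor v: 1 tree
v xor v xor v xor v: 1 tree
v xor v: 1 tree
v xor v xor v and v: 2 trees
v: 1 tree

v xor v xor v and v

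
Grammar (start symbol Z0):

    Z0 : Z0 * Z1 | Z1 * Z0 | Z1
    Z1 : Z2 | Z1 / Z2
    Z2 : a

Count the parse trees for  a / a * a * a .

Parse trees for a / a * a * a:
  [Z0 [Z0 [Z0 [Z1 [Z1 [Z2 a]] / [Z2 a]]] * [Z1 [Z2 a]]] * [Z1 [Z2 a]]]
  [Z0 [Z0 [Z1 [Z1 [Z2 a]] / [Z2 a]] * [Z0 [Z1 [Z2 a]]]] * [Z1 [Z2 a]]]
  [Z0 [Z1 [Z1 [Z2 a]] / [Z2 a]] * [Z0 [Z0 [Z1 [Z2 a]]] * [Z1 [Z2 a]]]]
  [Z0 [Z1 [Z1 [Z2 a]] / [Z2 a]] * [Z0 [Z1 [Z2 a]] * [Z0 [Z1 [Z2 a]]]]]

4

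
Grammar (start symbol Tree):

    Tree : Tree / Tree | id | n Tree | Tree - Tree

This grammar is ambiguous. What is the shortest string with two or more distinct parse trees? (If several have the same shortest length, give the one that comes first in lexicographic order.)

n id - id

length 1: no string has ≥2 trees
length 2: no string has ≥2 trees
length 3: no string has ≥2 trees
length 4: n id - id has 2 parse trees

Two derivations of n id - id:
  Tree ⇒ n Tree ⇒ n Tree - Tree ⇒ n id - Tree ⇒ n id - id
  Tree ⇒ Tree - Tree ⇒ n Tree - Tree ⇒ n id - Tree ⇒ n id - id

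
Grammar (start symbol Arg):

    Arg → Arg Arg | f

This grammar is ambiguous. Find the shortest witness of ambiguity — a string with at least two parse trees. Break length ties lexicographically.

f f f

length 1: no string has ≥2 trees
length 2: no string has ≥2 trees
length 3: f f f has 2 parse trees

Two derivations of f f f:
  Arg ⇒ Arg Arg ⇒ Arg Arg Arg ⇒ f Arg Arg ⇒ f f Arg ⇒ f f f
  Arg ⇒ Arg Arg ⇒ f Arg ⇒ f Arg Arg ⇒ f f Arg ⇒ f f f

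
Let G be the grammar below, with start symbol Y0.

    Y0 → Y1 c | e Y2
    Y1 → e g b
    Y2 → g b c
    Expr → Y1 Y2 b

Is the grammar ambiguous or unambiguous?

Ambiguous

Witness: e g b c

Derivation 1: Y0 ⇒ Y1 c ⇒ e g b c
Derivation 2: Y0 ⇒ e Y2 ⇒ e g b c

Two distinct leftmost derivations for the same string.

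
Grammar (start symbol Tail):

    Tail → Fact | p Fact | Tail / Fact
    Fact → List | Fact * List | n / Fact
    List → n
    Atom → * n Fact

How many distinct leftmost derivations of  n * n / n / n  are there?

2

Parse trees for n * n / n / n:
  [Tail [Tail [Fact [Fact [List n]] * [List n]]] / [Fact n / [Fact [List n]]]]
  [Tail [Tail [Tail [Fact [Fact [List n]] * [List n]]] / [Fact [List n]]] / [Fact [List n]]]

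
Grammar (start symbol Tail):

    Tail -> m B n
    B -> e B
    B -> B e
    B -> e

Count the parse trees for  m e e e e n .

8

Parse trees for m e e e e n:
  [Tail m [B e [B e [B e [B e]]]] n]
  [Tail m [B e [B e [B [B e] e]]] n]
  [Tail m [B e [B [B e [B e]] e]] n]
  [Tail m [B e [B [B [B e] e] e]] n]
  [Tail m [B [B e [B e [B e]]] e] n]
  [Tail m [B [B e [B [B e] e]] e] n]
  [Tail m [B [B [B e [B e]] e] e] n]
  [Tail m [B [B [B [B e] e] e] e] n]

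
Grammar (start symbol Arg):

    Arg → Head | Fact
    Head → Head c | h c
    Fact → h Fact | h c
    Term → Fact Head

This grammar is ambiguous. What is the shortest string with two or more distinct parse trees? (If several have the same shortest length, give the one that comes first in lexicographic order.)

h c

length 2: h c has 2 parse trees

Two derivations of h c:
  Arg ⇒ Head ⇒ h c
  Arg ⇒ Fact ⇒ h c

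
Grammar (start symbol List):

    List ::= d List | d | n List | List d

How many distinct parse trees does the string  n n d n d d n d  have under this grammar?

1

Parse trees for n n d n d d n d:
  [List n [List n [List d [List n [List d [List d [List n [List d]]]]]]]]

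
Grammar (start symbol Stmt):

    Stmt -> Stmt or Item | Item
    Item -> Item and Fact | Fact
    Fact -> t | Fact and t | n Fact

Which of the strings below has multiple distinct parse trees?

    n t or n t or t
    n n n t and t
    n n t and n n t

n n n t and t

n t or n t or t: 1 tree
n n n t and t: 5 trees
n n t and n n t: 1 tree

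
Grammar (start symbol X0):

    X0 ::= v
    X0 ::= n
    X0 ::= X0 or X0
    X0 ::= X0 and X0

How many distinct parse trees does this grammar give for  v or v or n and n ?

5

Parse trees for v or v or n and n:
  [X0 [X0 v] or [X0 [X0 v] or [X0 [X0 n] and [X0 n]]]]
  [X0 [X0 v] or [X0 [X0 [X0 v] or [X0 n]] and [X0 n]]]
  [X0 [X0 [X0 v] or [X0 v]] or [X0 [X0 n] and [X0 n]]]
  [X0 [X0 [X0 v] or [X0 [X0 v] or [X0 n]]] and [X0 n]]
  [X0 [X0 [X0 [X0 v] or [X0 v]] or [X0 n]] and [X0 n]]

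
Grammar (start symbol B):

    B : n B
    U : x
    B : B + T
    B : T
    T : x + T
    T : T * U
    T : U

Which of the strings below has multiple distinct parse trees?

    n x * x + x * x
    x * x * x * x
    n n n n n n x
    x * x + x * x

n x * x + x * x

n x * x + x * x: 2 trees
x * x * x * x: 1 tree
n n n n n n x: 1 tree
x * x + x * x: 1 tree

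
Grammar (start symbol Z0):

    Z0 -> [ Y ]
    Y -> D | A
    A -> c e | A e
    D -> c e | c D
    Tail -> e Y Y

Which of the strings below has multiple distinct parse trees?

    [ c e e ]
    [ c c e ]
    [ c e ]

[ c e ]

[ c e e ]: 1 tree
[ c c e ]: 1 tree
[ c e ]: 2 trees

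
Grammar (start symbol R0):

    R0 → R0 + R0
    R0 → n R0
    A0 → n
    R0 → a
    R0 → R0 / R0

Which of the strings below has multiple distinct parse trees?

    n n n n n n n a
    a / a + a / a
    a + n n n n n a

n n n n n n n a: 1 tree
a / a + a / a: 5 trees
a + n n n n n a: 1 tree

a / a + a / a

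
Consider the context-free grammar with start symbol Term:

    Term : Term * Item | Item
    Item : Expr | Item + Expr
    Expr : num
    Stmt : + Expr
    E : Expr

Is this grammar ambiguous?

Unambiguous

Only Term, Item, Expr are reachable from Term; ignoring the rest: Term → Term * Item | Item  ;  Item → Item + Expr | Expr  — a left-associative chain with Expr at the bottom. Each string factors uniquely by precedence.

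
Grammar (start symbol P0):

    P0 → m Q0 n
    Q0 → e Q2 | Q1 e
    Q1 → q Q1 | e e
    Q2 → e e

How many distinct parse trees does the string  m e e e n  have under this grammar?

Parse trees for m e e e n:
  [P0 m [Q0 e [Q2 e e]] n]
  [P0 m [Q0 [Q1 e e] e] n]

2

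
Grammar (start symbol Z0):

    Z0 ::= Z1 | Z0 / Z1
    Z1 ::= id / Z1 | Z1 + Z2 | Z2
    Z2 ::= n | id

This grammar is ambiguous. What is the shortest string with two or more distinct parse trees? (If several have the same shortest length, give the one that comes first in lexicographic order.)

id / id

length 1: no string has ≥2 trees
length 3: id / id has 2 parse trees

Two derivations of id / id:
  Z0 ⇒ Z1 ⇒ id / Z1 ⇒ id / Z2 ⇒ id / id
  Z0 ⇒ Z0 / Z1 ⇒ Z1 / Z1 ⇒ Z2 / Z1 ⇒ id / Z1 ⇒ id / Z2 ⇒ id / id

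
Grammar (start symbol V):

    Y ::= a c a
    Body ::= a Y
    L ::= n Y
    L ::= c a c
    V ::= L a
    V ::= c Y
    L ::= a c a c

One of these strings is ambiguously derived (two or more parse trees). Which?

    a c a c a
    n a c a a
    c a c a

c a c a

a c a c a: 1 tree
n a c a a: 1 tree
c a c a: 2 trees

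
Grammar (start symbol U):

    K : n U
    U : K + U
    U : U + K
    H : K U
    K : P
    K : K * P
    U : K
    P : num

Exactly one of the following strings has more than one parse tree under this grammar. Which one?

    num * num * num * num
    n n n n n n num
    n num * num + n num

n num * num + n num

num * num * num * num: 1 tree
n n n n n n num: 1 tree
n num * num + n num: 6 trees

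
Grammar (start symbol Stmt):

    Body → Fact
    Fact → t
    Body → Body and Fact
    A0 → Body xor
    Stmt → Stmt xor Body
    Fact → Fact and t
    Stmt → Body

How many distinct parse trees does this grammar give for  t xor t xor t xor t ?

Parse trees for t xor t xor t xor t:
  [Stmt [Stmt [Stmt [Stmt [Body [Fact t]]] xor [Body [Fact t]]] xor [Body [Fact t]]] xor [Body [Fact t]]]

1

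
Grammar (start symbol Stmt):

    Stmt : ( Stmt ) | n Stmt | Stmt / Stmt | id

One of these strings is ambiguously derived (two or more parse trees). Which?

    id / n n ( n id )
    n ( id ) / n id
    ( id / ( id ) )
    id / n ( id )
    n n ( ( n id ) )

id / n n ( n id ): 1 tree
n ( id ) / n id: 2 trees
( id / ( id ) ): 1 tree
id / n ( id ): 1 tree
n n ( ( n id ) ): 1 tree

n ( id ) / n id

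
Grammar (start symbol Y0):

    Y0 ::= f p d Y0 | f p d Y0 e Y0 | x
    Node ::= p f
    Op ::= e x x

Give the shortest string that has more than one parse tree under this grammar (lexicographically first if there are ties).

length 1: no string has ≥2 trees
length 4: no string has ≥2 trees
length 6: no string has ≥2 trees
length 7: no string has ≥2 trees
length 9: f p d f p d x e x has 2 parse trees

Two derivations of f p d f p d x e x:
  Y0 ⇒ f p d Y0 ⇒ f p d f p d Y0 e Y0 ⇒ f p d f p d x e Y0 ⇒ f p d f p d x e x
  Y0 ⇒ f p d Y0 e Y0 ⇒ f p d f p d Y0 e Y0 ⇒ f p d f p d x e Y0 ⇒ f p d f p d x e x

f p d f p d x e x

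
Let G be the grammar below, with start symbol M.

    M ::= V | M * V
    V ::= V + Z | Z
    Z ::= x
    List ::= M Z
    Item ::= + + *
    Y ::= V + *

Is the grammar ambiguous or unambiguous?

Unambiguous

(List, Item, Y are unreachable from M, so their rules don't affect L(M).) The grammar is stratified — M handles '*' (left-recursive), V handles '+', Z atoms. Each operator has a fixed associativity and precedence level, so every string has one parse.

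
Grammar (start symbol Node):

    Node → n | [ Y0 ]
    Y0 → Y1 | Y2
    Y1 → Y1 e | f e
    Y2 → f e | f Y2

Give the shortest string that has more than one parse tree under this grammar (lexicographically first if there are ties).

[ f e ]

length 1: no string has ≥2 trees
length 4: [ f e ] has 2 parse trees

Two derivations of [ f e ]:
  Node ⇒ [ Y0 ] ⇒ [ Y1 ] ⇒ [ f e ]
  Node ⇒ [ Y0 ] ⇒ [ Y2 ] ⇒ [ f e ]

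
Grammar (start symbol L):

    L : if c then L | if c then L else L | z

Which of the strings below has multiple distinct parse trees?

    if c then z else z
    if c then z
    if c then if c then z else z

if c then z else z: 1 tree
if c then z: 1 tree
if c then if c then z else z: 2 trees

if c then if c then z else z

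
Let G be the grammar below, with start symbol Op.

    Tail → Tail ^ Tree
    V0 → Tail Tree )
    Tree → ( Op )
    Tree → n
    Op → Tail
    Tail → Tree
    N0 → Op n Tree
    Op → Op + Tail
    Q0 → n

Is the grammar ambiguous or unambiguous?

Unambiguous

(Q0, V0, N0 are unreachable from Op, so their rules don't affect L(Op).) The grammar is stratified — Op handles '+' (left-recursive), Tail handles '^', Tree atoms. Each operator has a fixed associativity and precedence level, so every string has one parse.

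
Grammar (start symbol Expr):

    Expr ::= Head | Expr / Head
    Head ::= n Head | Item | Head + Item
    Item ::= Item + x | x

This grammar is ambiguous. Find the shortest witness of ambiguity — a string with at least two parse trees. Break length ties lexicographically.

length 1: no string has ≥2 trees
length 2: no string has ≥2 trees
length 3: x + x has 2 parse trees

Two derivations of x + x:
  Expr ⇒ Head ⇒ Item ⇒ Item + x ⇒ x + x
  Expr ⇒ Head ⇒ Head + Item ⇒ Item + Item ⇒ x + Item ⇒ x + x

x + x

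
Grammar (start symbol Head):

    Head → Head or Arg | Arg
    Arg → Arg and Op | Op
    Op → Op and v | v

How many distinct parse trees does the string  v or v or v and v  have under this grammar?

Parse trees for v or v or v and v:
  [Head [Head [Head [Arg [Op v]]] or [Arg [Op v]]] or [Arg [Arg [Op v]] and [Op v]]]
  [Head [Head [Head [Arg [Op v]]] or [Arg [Op v]]] or [Arg [Op [Op v] and v]]]

2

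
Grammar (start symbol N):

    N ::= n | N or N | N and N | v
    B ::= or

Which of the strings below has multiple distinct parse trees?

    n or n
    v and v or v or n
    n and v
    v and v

v and v or v or n

n or n: 1 tree
v and v or v or n: 5 trees
n and v: 1 tree
v and v: 1 tree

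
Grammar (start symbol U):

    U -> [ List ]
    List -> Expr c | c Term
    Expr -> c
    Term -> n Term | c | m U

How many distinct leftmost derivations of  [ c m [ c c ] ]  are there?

2

Parse trees for [ c m [ c c ] ]:
  [U [ [List c [Term m [U [ [List [Expr c] c] ]]]] ]]
  [U [ [List c [Term m [U [ [List c [Term c]] ]]]] ]]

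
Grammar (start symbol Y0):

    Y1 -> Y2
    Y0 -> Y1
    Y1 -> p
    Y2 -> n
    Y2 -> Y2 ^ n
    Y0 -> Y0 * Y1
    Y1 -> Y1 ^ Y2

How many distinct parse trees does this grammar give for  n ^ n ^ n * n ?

4

Parse trees for n ^ n ^ n * n:
  [Y0 [Y0 [Y1 [Y2 [Y2 [Y2 n] ^ n] ^ n]]] * [Y1 [Y2 n]]]
  [Y0 [Y0 [Y1 [Y1 [Y2 n]] ^ [Y2 [Y2 n] ^ n]]] * [Y1 [Y2 n]]]
  [Y0 [Y0 [Y1 [Y1 [Y2 [Y2 n] ^ n]] ^ [Y2 n]]] * [Y1 [Y2 n]]]
  [Y0 [Y0 [Y1 [Y1 [Y1 [Y2 n]] ^ [Y2 n]] ^ [Y2 n]]] * [Y1 [Y2 n]]]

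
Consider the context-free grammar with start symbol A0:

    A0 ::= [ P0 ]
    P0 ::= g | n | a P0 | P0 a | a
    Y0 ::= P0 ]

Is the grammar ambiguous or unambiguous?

Ambiguous

Witness: [ a a ]

Derivation 1: A0 ⇒ [ P0 ] ⇒ [ a P0 ] ⇒ [ a a ]
Derivation 2: A0 ⇒ [ P0 ] ⇒ [ P0 a ] ⇒ [ a a ]

Two distinct leftmost derivations for the same string.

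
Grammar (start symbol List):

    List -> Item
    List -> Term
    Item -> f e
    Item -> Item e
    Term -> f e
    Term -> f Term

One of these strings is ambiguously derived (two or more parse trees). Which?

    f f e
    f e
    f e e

f e

f f e: 1 tree
f e: 2 trees
f e e: 1 tree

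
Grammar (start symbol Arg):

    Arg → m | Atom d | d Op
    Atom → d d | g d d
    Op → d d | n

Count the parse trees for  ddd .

2

Parse trees for ddd:
  [Arg [Atom d d] d]
  [Arg d [Op d d]]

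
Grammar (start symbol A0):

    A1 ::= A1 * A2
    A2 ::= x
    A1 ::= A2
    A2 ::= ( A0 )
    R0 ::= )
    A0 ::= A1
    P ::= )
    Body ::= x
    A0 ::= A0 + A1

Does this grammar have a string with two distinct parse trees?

Only A0, A1, A2 are reachable from A0; ignoring the rest: A0 → A0 + A1 | A1  ;  A1 → A1 * A2 | A2  — a left-associative chain with A2 at the bottom. Each string factors uniquely by precedence.

Unambiguous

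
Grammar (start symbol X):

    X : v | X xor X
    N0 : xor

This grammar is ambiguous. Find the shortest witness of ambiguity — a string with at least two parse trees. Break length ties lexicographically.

length 1: no string has ≥2 trees
length 3: no string has ≥2 trees
length 5: v xor v xor v has 2 parse trees

Two derivations of v xor v xor v:
  X ⇒ X xor X ⇒ v xor X ⇒ v xor X xor X ⇒ v xor v xor X ⇒ v xor v xor v
  X ⇒ X xor X ⇒ X xor X xor X ⇒ v xor X xor X ⇒ v xor v xor X ⇒ v xor v xor v

v xor v xor v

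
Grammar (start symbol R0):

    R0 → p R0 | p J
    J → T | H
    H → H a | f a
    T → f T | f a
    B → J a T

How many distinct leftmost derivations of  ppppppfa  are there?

Parse trees for ppppppfa:
  [R0 p [R0 p [R0 p [R0 p [R0 p [R0 p [J [T f a]]]]]]]]
  [R0 p [R0 p [R0 p [R0 p [R0 p [R0 p [J [H f a]]]]]]]]

2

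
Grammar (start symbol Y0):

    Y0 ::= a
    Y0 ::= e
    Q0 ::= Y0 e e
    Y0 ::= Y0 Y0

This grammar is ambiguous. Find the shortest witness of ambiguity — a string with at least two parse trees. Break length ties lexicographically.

length 1: no string has ≥2 trees
length 2: no string has ≥2 trees
length 3: a a a has 2 parse trees

Two derivations of a a a:
  Y0 ⇒ Y0 Y0 ⇒ a Y0 ⇒ a Y0 Y0 ⇒ a a Y0 ⇒ a a a
  Y0 ⇒ Y0 Y0 ⇒ Y0 Y0 Y0 ⇒ a Y0 Y0 ⇒ a a Y0 ⇒ a a a

a a a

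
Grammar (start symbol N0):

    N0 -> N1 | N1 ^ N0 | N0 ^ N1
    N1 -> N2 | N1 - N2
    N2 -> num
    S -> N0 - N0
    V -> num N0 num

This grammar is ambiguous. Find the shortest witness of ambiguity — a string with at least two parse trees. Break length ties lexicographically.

num ^ num

length 1: no string has ≥2 trees
length 3: num ^ num has 2 parse trees

Two derivations of num ^ num:
  N0 ⇒ N1 ^ N0 ⇒ N2 ^ N0 ⇒ num ^ N0 ⇒ num ^ N1 ⇒ num ^ N2 ⇒ num ^ num
  N0 ⇒ N0 ^ N1 ⇒ N1 ^ N1 ⇒ N2 ^ N1 ⇒ num ^ N1 ⇒ num ^ N2 ⇒ num ^ num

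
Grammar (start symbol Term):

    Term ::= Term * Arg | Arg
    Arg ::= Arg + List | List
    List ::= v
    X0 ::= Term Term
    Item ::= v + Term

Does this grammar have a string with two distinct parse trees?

Only Term, Arg, List are reachable from Term; ignoring the rest: The grammar is stratified — Term handles '*' (left-recursive), Arg handles '+', List atoms. Each operator has a fixed associativity and precedence level, so every string has one parse.

Unambiguous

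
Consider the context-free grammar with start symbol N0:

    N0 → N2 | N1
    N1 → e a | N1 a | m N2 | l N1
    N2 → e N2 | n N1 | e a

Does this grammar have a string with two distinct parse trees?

Ambiguous

Witness: e a

Derivation 1: N0 ⇒ N2 ⇒ e a
Derivation 2: N0 ⇒ N1 ⇒ e a

Two distinct leftmost derivations for the same string.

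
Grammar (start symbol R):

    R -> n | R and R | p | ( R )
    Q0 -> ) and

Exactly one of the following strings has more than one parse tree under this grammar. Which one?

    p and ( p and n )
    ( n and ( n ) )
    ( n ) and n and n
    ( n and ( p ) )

p and ( p and n ): 1 tree
( n and ( n ) ): 1 tree
( n ) and n and n: 2 trees
( n and ( p ) ): 1 tree

( n ) and n and n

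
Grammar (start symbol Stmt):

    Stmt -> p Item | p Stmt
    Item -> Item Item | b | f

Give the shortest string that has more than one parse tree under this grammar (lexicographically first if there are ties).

length 2: no string has ≥2 trees
length 3: no string has ≥2 trees
length 4: p b b b has 2 parse trees

Two derivations of p b b b:
  Stmt ⇒ p Item ⇒ p Item Item ⇒ p Item Item Item ⇒ p b Item Item ⇒ p b b Item ⇒ p b b b
  Stmt ⇒ p Item ⇒ p Item Item ⇒ p b Item ⇒ p b Item Item ⇒ p b b Item ⇒ p b b b

p b b b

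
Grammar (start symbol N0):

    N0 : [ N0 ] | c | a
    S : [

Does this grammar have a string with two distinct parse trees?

Only N0 is reachable from N0; ignoring the rest: Each string is a nest of matched brackets around a single atom. An opening bracket forces the recursive rule; an atom forces the base rule.

Unambiguous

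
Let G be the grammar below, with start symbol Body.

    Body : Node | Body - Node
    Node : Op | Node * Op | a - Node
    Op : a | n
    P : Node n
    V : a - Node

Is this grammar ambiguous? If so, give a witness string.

Witness: a - a

Derivation 1: Body ⇒ Node ⇒ a - Node ⇒ a - Op ⇒ a - a
Derivation 2: Body ⇒ Body - Node ⇒ Node - Node ⇒ Op - Node ⇒ a - Node ⇒ a - Op ⇒ a - a

Two distinct leftmost derivations for the same string.

Ambiguous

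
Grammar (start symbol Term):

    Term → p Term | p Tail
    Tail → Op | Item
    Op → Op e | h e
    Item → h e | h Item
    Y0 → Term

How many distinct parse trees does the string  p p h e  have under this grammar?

Parse trees for p p h e:
  [Term p [Term p [Tail [Op h e]]]]
  [Term p [Term p [Tail [Item h e]]]]

2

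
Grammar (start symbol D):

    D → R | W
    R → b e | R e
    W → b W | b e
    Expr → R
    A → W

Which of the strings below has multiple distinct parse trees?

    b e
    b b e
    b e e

b e

b e: 2 trees
b b e: 1 tree
b e e: 1 tree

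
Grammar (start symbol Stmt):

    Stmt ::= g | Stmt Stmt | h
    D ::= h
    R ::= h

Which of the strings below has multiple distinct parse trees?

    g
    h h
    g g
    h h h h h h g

h h h h h h g

g: 1 tree
h h: 1 tree
g g: 1 tree
h h h h h h g: 132 trees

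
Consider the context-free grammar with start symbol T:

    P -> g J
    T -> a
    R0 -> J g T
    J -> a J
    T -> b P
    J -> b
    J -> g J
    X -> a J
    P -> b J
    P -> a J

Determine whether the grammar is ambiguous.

Unambiguous

Only T, P, J are reachable from T; ignoring the rest: The reachable rules are right-linear with at most one rule per (nonterminal, next-terminal) pair. Each input token forces the next rule, so parsing is deterministic.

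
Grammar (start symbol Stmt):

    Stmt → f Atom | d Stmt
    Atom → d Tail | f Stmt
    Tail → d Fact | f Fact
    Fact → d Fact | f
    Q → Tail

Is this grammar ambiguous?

(Q is unreachable from Stmt, so its rules don't affect L(Stmt).) Each reachable nonterminal has at most one production per leading terminal, and all productions are right-linear; the derivation is determined token-by-token.

Unambiguous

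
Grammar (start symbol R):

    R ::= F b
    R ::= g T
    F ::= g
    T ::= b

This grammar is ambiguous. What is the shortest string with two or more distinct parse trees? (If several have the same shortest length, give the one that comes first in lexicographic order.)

length 2: g b has 2 parse trees

Two derivations of g b:
  R ⇒ F b ⇒ g b
  R ⇒ g T ⇒ g b

g b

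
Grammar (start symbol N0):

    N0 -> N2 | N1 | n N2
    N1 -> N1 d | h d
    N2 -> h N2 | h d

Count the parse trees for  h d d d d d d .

Parse trees for h d d d d d d:
  [N0 [N1 [N1 [N1 [N1 [N1 [N1 h d] d] d] d] d] d]]

1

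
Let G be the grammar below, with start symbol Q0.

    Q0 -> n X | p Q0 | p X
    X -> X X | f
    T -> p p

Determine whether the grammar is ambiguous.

Ambiguous

Witness: n f f f

Derivation 1: Q0 ⇒ n X ⇒ n X X ⇒ n X X X ⇒ n f X X ⇒ n f f X ⇒ n f f f
Derivation 2: Q0 ⇒ n X ⇒ n X X ⇒ n f X ⇒ n f X X ⇒ n f f X ⇒ n f f f

Two distinct leftmost derivations for the same string.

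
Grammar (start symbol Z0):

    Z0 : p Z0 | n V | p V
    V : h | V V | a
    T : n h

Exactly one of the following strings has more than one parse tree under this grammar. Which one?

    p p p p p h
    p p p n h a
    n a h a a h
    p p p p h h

n a h a a h

p p p p p h: 1 tree
p p p n h a: 1 tree
n a h a a h: 14 trees
p p p p h h: 1 tree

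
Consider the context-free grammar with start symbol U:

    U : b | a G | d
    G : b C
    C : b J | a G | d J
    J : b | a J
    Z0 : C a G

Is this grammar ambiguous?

Unambiguous

Only U, G, C, J are reachable from U; ignoring the rest: Restricted to the reachable nonterminals, every rule has the form A → t or A → t B, and no two rules for the same A share a first terminal. The grammar encodes a DFA — one run per string.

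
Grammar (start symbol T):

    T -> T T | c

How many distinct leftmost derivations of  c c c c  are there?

5

Parse trees for c c c c:
  [T [T c] [T [T c] [T [T c] [T c]]]]
  [T [T c] [T [T [T c] [T c]] [T c]]]
  [T [T [T c] [T c]] [T [T c] [T c]]]
  [T [T [T c] [T [T c] [T c]]] [T c]]
  [T [T [T [T c] [T c]] [T c]] [T c]]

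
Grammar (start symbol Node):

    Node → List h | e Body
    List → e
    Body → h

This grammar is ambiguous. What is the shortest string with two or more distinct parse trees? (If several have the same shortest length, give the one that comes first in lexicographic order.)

length 2: e h has 2 parse trees

Two derivations of e h:
  Node ⇒ List h ⇒ e h
  Node ⇒ e Body ⇒ e h

e h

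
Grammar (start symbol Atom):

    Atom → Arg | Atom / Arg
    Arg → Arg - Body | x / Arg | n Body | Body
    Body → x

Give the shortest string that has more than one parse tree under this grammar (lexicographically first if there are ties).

length 1: no string has ≥2 trees
length 2: no string has ≥2 trees
length 3: x / x has 2 parse trees

Two derivations of x / x:
  Atom ⇒ Arg ⇒ x / Arg ⇒ x / Body ⇒ x / x
  Atom ⇒ Atom / Arg ⇒ Arg / Arg ⇒ Body / Arg ⇒ x / Arg ⇒ x / Body ⇒ x / x

x / x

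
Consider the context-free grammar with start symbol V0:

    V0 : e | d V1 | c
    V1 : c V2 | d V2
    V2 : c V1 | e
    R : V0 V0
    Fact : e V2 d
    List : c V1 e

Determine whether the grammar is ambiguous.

Only V0, V1, V2 are reachable from V0; ignoring the rest: The reachable rules are right-linear with at most one rule per (nonterminal, next-terminal) pair. Each input token forces the next rule, so parsing is deterministic.

Unambiguous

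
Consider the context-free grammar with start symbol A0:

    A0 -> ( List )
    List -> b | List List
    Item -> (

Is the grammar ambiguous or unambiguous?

Ambiguous

Witness: ( b b b )

Derivation 1: A0 ⇒ ( List ) ⇒ ( List List ) ⇒ ( b List ) ⇒ ( b List List ) ⇒ ( b b List ) ⇒ ( b b b )
Derivation 2: A0 ⇒ ( List ) ⇒ ( List List ) ⇒ ( List List List ) ⇒ ( b List List ) ⇒ ( b b List ) ⇒ ( b b b )

Two distinct leftmost derivations for the same string.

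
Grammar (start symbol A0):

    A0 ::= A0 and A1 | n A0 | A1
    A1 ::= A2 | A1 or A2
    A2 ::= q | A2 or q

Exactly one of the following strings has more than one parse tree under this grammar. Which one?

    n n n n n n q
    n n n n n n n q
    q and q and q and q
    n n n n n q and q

n n n n n q and q

n n n n n n q: 1 tree
n n n n n n n q: 1 tree
q and q and q and q: 1 tree
n n n n n q and q: 6 trees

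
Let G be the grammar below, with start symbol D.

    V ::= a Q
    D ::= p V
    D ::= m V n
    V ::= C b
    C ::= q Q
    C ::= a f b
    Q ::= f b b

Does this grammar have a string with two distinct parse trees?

Witness: p a f b b

Derivation 1: D ⇒ p V ⇒ p a Q ⇒ p a f b b
Derivation 2: D ⇒ p V ⇒ p C b ⇒ p a f b b

Two distinct leftmost derivations for the same string.

Ambiguous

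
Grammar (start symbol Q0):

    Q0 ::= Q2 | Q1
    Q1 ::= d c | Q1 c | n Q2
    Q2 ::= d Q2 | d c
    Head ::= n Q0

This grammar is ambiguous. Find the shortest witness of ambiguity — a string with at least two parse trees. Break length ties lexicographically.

d c

length 2: d c has 2 parse trees

Two derivations of d c:
  Q0 ⇒ Q2 ⇒ d c
  Q0 ⇒ Q1 ⇒ d c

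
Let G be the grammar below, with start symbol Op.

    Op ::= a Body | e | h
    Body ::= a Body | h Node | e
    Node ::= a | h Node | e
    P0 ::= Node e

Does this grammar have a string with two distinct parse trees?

Unambiguous

Only Op, Body, Node are reachable from Op; ignoring the rest: Restricted to the reachable nonterminals, every rule has the form A → t or A → t B, and no two rules for the same A share a first terminal. The grammar encodes a DFA — one run per string.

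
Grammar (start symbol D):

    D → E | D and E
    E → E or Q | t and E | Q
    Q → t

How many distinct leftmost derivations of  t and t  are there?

2

Parse trees for t and t:
  [D [E t and [E [Q t]]]]
  [D [D [E [Q t]]] and [E [Q t]]]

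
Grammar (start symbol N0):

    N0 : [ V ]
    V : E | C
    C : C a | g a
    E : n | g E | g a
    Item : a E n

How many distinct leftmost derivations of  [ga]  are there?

2

Parse trees for [ga]:
  [N0 [ [V [E g a]] ]]
  [N0 [ [V [C g a]] ]]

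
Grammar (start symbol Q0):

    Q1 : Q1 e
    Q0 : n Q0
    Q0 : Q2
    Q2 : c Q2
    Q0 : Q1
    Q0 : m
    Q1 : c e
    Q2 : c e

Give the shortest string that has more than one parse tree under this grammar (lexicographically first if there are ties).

c e

length 1: no string has ≥2 trees
length 2: c e has 2 parse trees

Two derivations of c e:
  Q0 ⇒ Q2 ⇒ c e
  Q0 ⇒ Q1 ⇒ c e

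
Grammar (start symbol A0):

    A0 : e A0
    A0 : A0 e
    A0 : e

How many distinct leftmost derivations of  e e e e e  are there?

16

Parse trees for e e e e e (showing first 6 of 16):
  [A0 e [A0 e [A0 e [A0 e [A0 e]]]]]
  [A0 e [A0 e [A0 e [A0 [A0 e] e]]]]
  [A0 e [A0 e [A0 [A0 e [A0 e]] e]]]
  [A0 e [A0 e [A0 [A0 [A0 e] e] e]]]
  [A0 e [A0 [A0 e [A0 e [A0 e]]] e]]
  [A0 e [A0 [A0 e [A0 [A0 e] e]] e]]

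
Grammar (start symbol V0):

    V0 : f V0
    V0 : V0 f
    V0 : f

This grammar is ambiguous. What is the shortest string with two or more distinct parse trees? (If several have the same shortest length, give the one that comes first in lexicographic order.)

length 1: no string has ≥2 trees
length 2: f f has 2 parse trees

Two derivations of f f:
  V0 ⇒ f V0 ⇒ f f
  V0 ⇒ V0 f ⇒ f f

f f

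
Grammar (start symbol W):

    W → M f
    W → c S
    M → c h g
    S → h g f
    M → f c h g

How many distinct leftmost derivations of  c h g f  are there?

2

Parse trees for c h g f:
  [W [M c h g] f]
  [W c [S h g f]]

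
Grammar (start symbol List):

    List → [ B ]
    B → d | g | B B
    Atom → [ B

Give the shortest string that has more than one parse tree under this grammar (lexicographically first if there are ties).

length 3: no string has ≥2 trees
length 4: no string has ≥2 trees
length 5: [ d d d ] has 2 parse trees

Two derivations of [ d d d ]:
  List ⇒ [ B ] ⇒ [ B B ] ⇒ [ d B ] ⇒ [ d B B ] ⇒ [ d d B ] ⇒ [ d d d ]
  List ⇒ [ B ] ⇒ [ B B ] ⇒ [ B B B ] ⇒ [ d B B ] ⇒ [ d d B ] ⇒ [ d d d ]

[ d d d ]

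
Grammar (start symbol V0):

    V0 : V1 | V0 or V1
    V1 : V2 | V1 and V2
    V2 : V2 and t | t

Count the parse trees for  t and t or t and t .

4

Parse trees for t and t or t and t:
  [V0 [V0 [V1 [V2 [V2 t] and t]]] or [V1 [V2 [V2 t] and t]]]
  [V0 [V0 [V1 [V2 [V2 t] and t]]] or [V1 [V1 [V2 t]] and [V2 t]]]
  [V0 [V0 [V1 [V1 [V2 t]] and [V2 t]]] or [V1 [V2 [V2 t] and t]]]
  [V0 [V0 [V1 [V1 [V2 t]] and [V2 t]]] or [V1 [V1 [V2 t]] and [V2 t]]]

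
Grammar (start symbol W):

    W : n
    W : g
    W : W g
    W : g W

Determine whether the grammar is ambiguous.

Witness: g g

Derivation 1: W ⇒ W g ⇒ g g
Derivation 2: W ⇒ g W ⇒ g g

Two distinct leftmost derivations for the same string.

Ambiguous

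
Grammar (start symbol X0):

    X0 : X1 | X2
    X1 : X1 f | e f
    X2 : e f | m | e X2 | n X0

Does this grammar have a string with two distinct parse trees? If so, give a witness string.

Ambiguous

Witness: e f

Derivation 1: X0 ⇒ X1 ⇒ e f
Derivation 2: X0 ⇒ X2 ⇒ e f

Two distinct leftmost derivations for the same string.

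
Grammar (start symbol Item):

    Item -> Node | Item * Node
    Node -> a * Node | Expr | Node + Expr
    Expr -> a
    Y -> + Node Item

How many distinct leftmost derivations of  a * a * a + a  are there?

7

Parse trees for a * a * a + a:
  [Item [Node a * [Node a * [Node [Node [Expr a]] + [Expr a]]]]]
  [Item [Node a * [Node [Node a * [Node [Expr a]]] + [Expr a]]]]
  [Item [Node [Node a * [Node a * [Node [Expr a]]]] + [Expr a]]]
  [Item [Item [Node [Expr a]]] * [Node a * [Node [Node [Expr a]] + [Expr a]]]]
  [Item [Item [Node [Expr a]]] * [Node [Node a * [Node [Expr a]]] + [Expr a]]]
  [Item [Item [Node a * [Node [Expr a]]]] * [Node [Node [Expr a]] + [Expr a]]]
  [Item [Item [Item [Node [Expr a]]] * [Node [Expr a]]] * [Node [Node [Expr a]] + [Expr a]]]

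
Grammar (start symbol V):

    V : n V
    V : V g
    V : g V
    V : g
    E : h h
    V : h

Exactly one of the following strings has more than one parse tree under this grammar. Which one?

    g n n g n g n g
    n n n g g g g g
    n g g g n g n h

n n n g g g g g

g n n g n g n g: 1 tree
n n n g g g g g: 99 trees
n g g g n g n h: 1 tree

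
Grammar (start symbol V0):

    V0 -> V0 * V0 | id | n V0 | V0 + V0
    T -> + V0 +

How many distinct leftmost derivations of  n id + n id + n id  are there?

7

Parse trees for n id + n id + n id:
  [V0 n [V0 [V0 id] + [V0 n [V0 [V0 id] + [V0 n [V0 id]]]]]]
  [V0 n [V0 [V0 id] + [V0 [V0 n [V0 id]] + [V0 n [V0 id]]]]]
  [V0 n [V0 [V0 [V0 id] + [V0 n [V0 id]]] + [V0 n [V0 id]]]]
  [V0 [V0 n [V0 id]] + [V0 n [V0 [V0 id] + [V0 n [V0 id]]]]]
  [V0 [V0 n [V0 id]] + [V0 [V0 n [V0 id]] + [V0 n [V0 id]]]]
  [V0 [V0 n [V0 [V0 id] + [V0 n [V0 id]]]] + [V0 n [V0 id]]]
  [V0 [V0 [V0 n [V0 id]] + [V0 n [V0 id]]] + [V0 n [V0 id]]]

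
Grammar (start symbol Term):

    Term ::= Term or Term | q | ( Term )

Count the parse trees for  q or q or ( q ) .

2

Parse trees for q or q or ( q ):
  [Term [Term q] or [Term [Term q] or [Term ( [Term q] )]]]
  [Term [Term [Term q] or [Term q]] or [Term ( [Term q] )]]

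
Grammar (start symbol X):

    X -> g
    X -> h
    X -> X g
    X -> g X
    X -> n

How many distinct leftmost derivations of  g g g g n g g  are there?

15

Parse trees for g g g g n g g (showing first 6 of 15):
  [X [X [X g [X g [X g [X g [X n]]]]] g] g]
  [X [X g [X [X g [X g [X g [X n]]]] g]] g]
  [X [X g [X g [X [X g [X g [X n]]] g]]] g]
  [X [X g [X g [X g [X [X g [X n]] g]]]] g]
  [X [X g [X g [X g [X g [X [X n] g]]]]] g]
  [X g [X [X [X g [X g [X g [X n]]]] g] g]]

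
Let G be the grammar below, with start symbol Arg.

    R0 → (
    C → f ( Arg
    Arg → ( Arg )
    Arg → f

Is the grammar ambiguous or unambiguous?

Only Arg is reachable from Arg; ignoring the rest: L(Arg) is { openⁿ atom closeⁿ : n ≥ 0 }. The bracket depth fixes n, and the derivation is forced at every step.

Unambiguous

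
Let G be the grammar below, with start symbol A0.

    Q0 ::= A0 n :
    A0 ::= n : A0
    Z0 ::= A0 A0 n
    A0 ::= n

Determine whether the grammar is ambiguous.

Unambiguous

Only A0 is reachable from A0; ignoring the rest: The reachable grammar is A → atom sep A | atom. Each atom is followed by either the separator (recurse) or end-of-string (stop) — no choice point.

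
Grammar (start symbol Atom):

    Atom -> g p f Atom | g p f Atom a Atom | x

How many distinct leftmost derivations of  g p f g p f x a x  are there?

2

Parse trees for g p f g p f x a x:
  [Atom g p f [Atom g p f [Atom x] a [Atom x]]]
  [Atom g p f [Atom g p f [Atom x]] a [Atom x]]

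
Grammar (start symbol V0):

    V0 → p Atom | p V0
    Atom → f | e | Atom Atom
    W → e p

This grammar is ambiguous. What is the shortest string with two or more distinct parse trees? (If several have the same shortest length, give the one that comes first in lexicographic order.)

p e e e

length 2: no string has ≥2 trees
length 3: no string has ≥2 trees
length 4: p e e e has 2 parse trees

Two derivations of p e e e:
  V0 ⇒ p Atom ⇒ p Atom Atom ⇒ p e Atom ⇒ p e Atom Atom ⇒ p e e Atom ⇒ p e e e
  V0 ⇒ p Atom ⇒ p Atom Atom ⇒ p Atom Atom Atom ⇒ p e Atom Atom ⇒ p e e Atom ⇒ p e e e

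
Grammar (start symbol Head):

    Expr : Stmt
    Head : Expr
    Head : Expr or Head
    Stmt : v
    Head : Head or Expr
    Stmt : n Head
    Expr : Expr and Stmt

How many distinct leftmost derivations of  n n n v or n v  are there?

Parse trees for n n n v or n v:
  [Head [Expr [Stmt n [Head [Expr [Stmt n [Head [Expr [Stmt n [Head [Expr [Stmt v]] or [Head [Expr [Stmt n [Head [Expr [Stmt v]]]]]]]]]]]]]]]]
  [Head [Expr [Stmt n [Head [Expr [Stmt n [Head [Expr [Stmt n [Head [Head [Expr [Stmt v]]] or [Expr [Stmt n [Head [Expr [Stmt v]]]]]]]]]]]]]]]
  [Head [Expr [Stmt n [Head [Expr [Stmt n [Head [Expr [Stmt n [Head [Expr [Stmt v]]]]] or [Head [Expr [Stmt n [Head [Expr [Stmt v]]]]]]]]]]]]]
  [Head [Expr [Stmt n [Head [Expr [Stmt n [Head [Head [Expr [Stmt n [Head [Expr [Stmt v]]]]]] or [Expr [Stmt n [Head [Expr [Stmt v]]]]]]]]]]]]
  [Head [Expr [Stmt n [Head [Expr [Stmt n [Head [Expr [Stmt n [Head [Expr [Stmt v]]]]]]]] or [Head [Expr [Stmt n [Head [Expr [Stmt v]]]]]]]]]]
  [Head [Expr [Stmt n [Head [Head [Expr [Stmt n [Head [Expr [Stmt n [Head [Expr [Stmt v]]]]]]]]] or [Expr [Stmt n [Head [Expr [Stmt v]]]]]]]]]
  [Head [Expr [Stmt n [Head [Expr [Stmt n [Head [Expr [Stmt n [Head [Expr [Stmt v]]]]]]]]]]] or [Head [Expr [Stmt n [Head [Expr [Stmt v]]]]]]]
  [Head [Head [Expr [Stmt n [Head [Expr [Stmt n [Head [Expr [Stmt n [Head [Expr [Stmt v]]]]]]]]]]]] or [Expr [Stmt n [Head [Expr [Stmt v]]]]]]

8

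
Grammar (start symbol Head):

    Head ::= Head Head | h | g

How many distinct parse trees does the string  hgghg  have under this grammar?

Parse trees for hgghg (showing first 6 of 14):
  [Head [Head h] [Head [Head g] [Head [Head g] [Head [Head h] [Head g]]]]]
  [Head [Head h] [Head [Head g] [Head [Head [Head g] [Head h]] [Head g]]]]
  [Head [Head h] [Head [Head [Head g] [Head g]] [Head [Head h] [Head g]]]]
  [Head [Head h] [Head [Head [Head g] [Head [Head g] [Head h]]] [Head g]]]
  [Head [Head h] [Head [Head [Head [Head g] [Head g]] [Head h]] [Head g]]]
  [Head [Head [Head h] [Head g]] [Head [Head g] [Head [Head h] [Head g]]]]

14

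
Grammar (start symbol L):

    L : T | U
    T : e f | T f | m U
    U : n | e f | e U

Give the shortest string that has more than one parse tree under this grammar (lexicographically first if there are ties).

e f

length 1: no string has ≥2 trees
length 2: e f has 2 parse trees

Two derivations of e f:
  L ⇒ T ⇒ e f
  L ⇒ U ⇒ e f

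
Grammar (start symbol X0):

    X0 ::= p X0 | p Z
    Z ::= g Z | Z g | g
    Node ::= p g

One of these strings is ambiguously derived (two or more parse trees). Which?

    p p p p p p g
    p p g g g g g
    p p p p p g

p p g g g g g

p p p p p p g: 1 tree
p p g g g g g: 16 trees
p p p p p g: 1 tree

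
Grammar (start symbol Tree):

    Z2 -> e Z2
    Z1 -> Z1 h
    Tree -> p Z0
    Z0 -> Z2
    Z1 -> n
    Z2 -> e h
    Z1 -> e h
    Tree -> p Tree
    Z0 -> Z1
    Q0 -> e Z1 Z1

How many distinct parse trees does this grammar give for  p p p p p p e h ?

Parse trees for p p p p p p e h:
  [Tree p [Tree p [Tree p [Tree p [Tree p [Tree p [Z0 [Z2 e h]]]]]]]]
  [Tree p [Tree p [Tree p [Tree p [Tree p [Tree p [Z0 [Z1 e h]]]]]]]]

2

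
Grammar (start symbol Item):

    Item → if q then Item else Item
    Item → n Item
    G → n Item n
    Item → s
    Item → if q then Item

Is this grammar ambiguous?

Witness: if q then if q then s else s

Derivation 1: Item ⇒ if q then Item else Item ⇒ if q then if q then Item else Item ⇒ if q then if q then s else Item ⇒ if q then if q then s else s
Derivation 2: Item ⇒ if q then Item ⇒ if q then if q then Item else Item ⇒ if q then if q then s else Item ⇒ if q then if q then s else s

Two distinct leftmost derivations for the same string.

Ambiguous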